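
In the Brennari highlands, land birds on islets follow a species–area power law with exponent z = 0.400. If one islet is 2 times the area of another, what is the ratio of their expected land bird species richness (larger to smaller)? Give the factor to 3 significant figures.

S₂/S₁ = (A₂/A₁)^z = 2^0.4
ln(S₂/S₁) = 0.4 × ln 2 = 0.4 × 0.6931 = 0.2773
S₂/S₁ = e^0.2773 ≈ 1.32

1.32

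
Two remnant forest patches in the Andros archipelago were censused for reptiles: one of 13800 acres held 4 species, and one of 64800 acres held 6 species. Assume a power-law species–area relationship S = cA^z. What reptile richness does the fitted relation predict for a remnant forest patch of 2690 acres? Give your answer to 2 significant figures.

z = ln(6/4) / ln(64800/13800) = 0.4055 / 1.5466 = 0.2622
c = 4 / 13800^0.2622 = 4 / 12.17 = 0.3287
S₃ = 0.3287 × 2690^0.2622 = 0.3287 × 7.928 ≈ 2.606

2.6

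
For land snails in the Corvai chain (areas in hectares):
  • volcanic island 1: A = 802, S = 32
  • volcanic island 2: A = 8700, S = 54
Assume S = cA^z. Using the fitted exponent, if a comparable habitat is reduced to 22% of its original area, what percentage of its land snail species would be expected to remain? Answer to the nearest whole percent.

z = ln(54/32) / ln(8700/802) = 0.5232 / 2.3840 = 0.2195
S_new/S_old = (A_new/A_old)^z = 0.22^0.2195 = exp(0.2195 × -1.5141) = 0.7173

72%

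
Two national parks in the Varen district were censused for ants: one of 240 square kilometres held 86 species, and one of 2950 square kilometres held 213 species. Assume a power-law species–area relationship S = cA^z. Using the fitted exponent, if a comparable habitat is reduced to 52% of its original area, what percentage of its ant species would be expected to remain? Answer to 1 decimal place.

z = ln(213/86) / ln(2950/240) = 0.9069 / 2.5089 = 0.3615
S_new/S_old = (A_new/A_old)^z = 0.52^0.3615 = exp(0.3615 × -0.6539) = 0.7895

78.9%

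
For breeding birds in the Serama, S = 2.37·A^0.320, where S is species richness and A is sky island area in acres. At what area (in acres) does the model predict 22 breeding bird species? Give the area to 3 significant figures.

22 = 2.37 × A^0.32  ⇒  A^0.32 = 22/2.37 = 9.283
ln A = ln(9.283) / 0.32 = 2.2282 / 0.32 = 6.9630
A = e^6.9630 ≈ 1057 acres

1060 acres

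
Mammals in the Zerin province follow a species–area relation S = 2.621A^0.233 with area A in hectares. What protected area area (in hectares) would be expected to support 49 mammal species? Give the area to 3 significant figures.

49 = 2.621 × A^0.233  ⇒  A^0.233 = 49/2.621 = 18.7
ln A = ln(18.7) / 0.233 = 2.9283 / 0.233 = 12.5677
A = e^12.5677 ≈ 287121 hectares

287000 hectares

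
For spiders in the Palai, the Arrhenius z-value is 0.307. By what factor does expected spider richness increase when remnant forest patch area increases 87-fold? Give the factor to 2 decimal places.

S₂/S₁ = (A₂/A₁)^z = 87^0.307
ln(S₂/S₁) = 0.307 × ln 87 = 0.307 × 4.4659 = 1.3710
S₂/S₁ = e^1.3710 ≈ 3.939

3.94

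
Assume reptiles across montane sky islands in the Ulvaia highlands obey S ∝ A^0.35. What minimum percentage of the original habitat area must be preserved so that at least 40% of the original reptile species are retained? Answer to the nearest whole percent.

7%

Need (A_new/A_old)^0.35 = 0.4, so A_new/A_old = 0.4^(1/0.35) = 0.4^2.857
ln(A_new/A_old) = ln 0.4 / 0.35 = -0.9163 / 0.35 = -2.6180
A_new/A_old = e^-2.6180 ≈ 0.07295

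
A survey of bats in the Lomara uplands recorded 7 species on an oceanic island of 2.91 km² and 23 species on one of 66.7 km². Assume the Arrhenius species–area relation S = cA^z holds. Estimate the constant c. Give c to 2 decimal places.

4.67

z = ln(S₂/S₁) / ln(A₂/A₁) = ln(23/7) / ln(66.7/2.91) = 1.1896 / 3.1321 = 0.3798
c = S₁ / A₁^z = 7 / 2.91^0.3798 = 7 / 1.5 = 4.666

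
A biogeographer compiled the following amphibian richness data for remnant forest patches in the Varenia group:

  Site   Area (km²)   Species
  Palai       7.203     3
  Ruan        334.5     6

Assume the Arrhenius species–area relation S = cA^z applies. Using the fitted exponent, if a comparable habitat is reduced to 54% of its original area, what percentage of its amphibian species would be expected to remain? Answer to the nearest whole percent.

89%

z = ln(6/3) / ln(334.5/7.203) = 0.6931 / 3.8381 = 0.1806
S_new/S_old = (A_new/A_old)^z = 0.54^0.1806 = exp(0.1806 × -0.6162) = 0.8947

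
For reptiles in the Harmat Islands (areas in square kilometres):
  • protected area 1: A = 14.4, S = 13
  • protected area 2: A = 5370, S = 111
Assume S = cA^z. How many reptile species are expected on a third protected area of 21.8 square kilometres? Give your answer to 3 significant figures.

15.1

z = ln(111/13) / ln(5370/14.4) = 2.1446 / 5.9214 = 0.3622
c = 13 / 14.4^0.3622 = 13 / 2.627 = 4.948
S₃ = 4.948 × 21.8^0.3622 = 4.948 × 3.053 ≈ 15.11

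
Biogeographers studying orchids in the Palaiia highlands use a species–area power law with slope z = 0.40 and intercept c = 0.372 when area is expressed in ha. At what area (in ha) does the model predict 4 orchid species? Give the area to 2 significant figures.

4 = 0.372 × A^0.4  ⇒  A^0.4 = 4/0.372 = 10.75
ln A = ln(10.75) / 0.4 = 2.3752 / 0.4 = 5.9379
A = e^5.9379 ≈ 379.1 ha

380 ha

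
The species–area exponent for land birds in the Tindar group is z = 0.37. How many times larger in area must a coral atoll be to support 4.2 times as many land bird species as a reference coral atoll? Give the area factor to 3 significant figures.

48.4

(A₂/A₁)^0.37 = 4.2, so A₂/A₁ = 4.2^(1/0.37) = 4.2^2.703
ln(A₂/A₁) = ln 4.2 / 0.37 = 1.4351 / 0.37 = 3.8786
A₂/A₁ = e^3.8786 ≈ 48.36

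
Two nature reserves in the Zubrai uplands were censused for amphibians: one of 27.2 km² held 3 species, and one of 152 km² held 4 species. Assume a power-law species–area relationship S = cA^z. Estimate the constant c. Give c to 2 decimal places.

1.73

z = ln(S₂/S₁) / ln(A₂/A₁) = ln(4/3) / ln(152/27.2) = 0.2877 / 1.7207 = 0.1672
c = S₁ / A₁^z = 3 / 27.2^0.1672 = 3 / 1.737 = 1.727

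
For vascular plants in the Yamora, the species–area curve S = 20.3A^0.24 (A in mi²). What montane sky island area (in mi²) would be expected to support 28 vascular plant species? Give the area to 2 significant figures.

28 = 20.3 × A^0.24  ⇒  A^0.24 = 28/20.3 = 1.379
ln A = ln(1.379) / 0.24 = 0.3216 / 0.24 = 1.3399
A = e^1.3399 ≈ 3.819 mi²

3.8 mi²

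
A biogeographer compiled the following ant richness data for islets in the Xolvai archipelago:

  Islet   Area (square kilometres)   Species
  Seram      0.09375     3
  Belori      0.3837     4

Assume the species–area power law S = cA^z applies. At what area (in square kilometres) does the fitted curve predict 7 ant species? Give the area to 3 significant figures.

5.95 square kilometres

z = ln(4/3) / ln(0.3837/0.09375) = 0.2877 / 1.4092 = 0.2041
c = 3 / 0.09375^0.2041 = 3 / 0.6168 = 4.864
A = (7/4.864)^(1/0.2041) ⇒ ln A = ln(1.439)/0.2041 = 1.7834
A = e^1.7834 ≈ 5.95 square kilometres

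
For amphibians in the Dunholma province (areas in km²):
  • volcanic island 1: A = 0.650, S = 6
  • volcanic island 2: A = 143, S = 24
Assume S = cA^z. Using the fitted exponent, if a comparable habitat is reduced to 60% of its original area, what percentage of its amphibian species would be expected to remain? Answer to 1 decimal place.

87.7%

z = ln(24/6) / ln(143/0.65) = 1.3863 / 5.3936 = 0.2570
S_new/S_old = (A_new/A_old)^z = 0.6^0.2570 = exp(0.2570 × -0.5108) = 0.877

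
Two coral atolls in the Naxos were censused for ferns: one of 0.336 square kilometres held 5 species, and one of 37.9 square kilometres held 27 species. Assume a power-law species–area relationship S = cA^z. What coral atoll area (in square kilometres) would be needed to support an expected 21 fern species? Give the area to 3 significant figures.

z = ln(27/5) / ln(37.9/0.336) = 1.6864 / 4.7256 = 0.3569
c = 5 / 0.336^0.3569 = 5 / 0.6776 = 7.379
A = (21/7.379)^(1/0.3569) ⇒ ln A = ln(2.846)/0.3569 = 2.9307
A = e^2.9307 ≈ 18.74 square kilometres

18.7 square kilometres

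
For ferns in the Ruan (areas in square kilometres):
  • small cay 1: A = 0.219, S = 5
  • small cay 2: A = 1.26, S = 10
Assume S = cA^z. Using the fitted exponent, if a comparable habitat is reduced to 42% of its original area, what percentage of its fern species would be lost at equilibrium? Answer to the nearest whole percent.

29%

z = ln(10/5) / ln(1.26/0.219) = 0.6931 / 1.7498 = 0.3961
S_new/S_old = (A_new/A_old)^z = 0.42^0.3961 = exp(0.3961 × -0.8675) = 0.7092
Fraction lost = 1 − 0.7092 = 0.2908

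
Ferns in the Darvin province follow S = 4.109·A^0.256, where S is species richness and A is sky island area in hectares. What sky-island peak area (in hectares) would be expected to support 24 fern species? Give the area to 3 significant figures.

24 = 4.109 × A^0.256  ⇒  A^0.256 = 24/4.109 = 5.841
ln A = ln(5.841) / 0.256 = 1.7649 / 0.256 = 6.8940
A = e^6.8940 ≈ 986.4 hectares

986 hectares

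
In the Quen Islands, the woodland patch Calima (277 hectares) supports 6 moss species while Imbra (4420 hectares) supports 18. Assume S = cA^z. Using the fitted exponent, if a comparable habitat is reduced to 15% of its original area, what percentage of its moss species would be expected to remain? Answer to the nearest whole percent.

z = ln(18/6) / ln(4420/277) = 1.0986 / 2.7699 = 0.3966
S_new/S_old = (A_new/A_old)^z = 0.15^0.3966 = exp(0.3966 × -1.8971) = 0.4712

47%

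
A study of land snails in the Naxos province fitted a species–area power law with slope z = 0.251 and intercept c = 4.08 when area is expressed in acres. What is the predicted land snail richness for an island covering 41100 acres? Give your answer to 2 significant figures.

S = 4.08 × 41100^0.251 = 4.08 × 14.39 ≈ 58.71

59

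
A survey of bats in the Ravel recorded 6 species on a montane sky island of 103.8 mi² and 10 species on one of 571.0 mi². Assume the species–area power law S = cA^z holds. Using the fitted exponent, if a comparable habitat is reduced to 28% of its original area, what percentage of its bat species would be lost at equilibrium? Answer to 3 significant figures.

31.7%

z = ln(10/6) / ln(571/103.8) = 0.5108 / 1.7049 = 0.2996
S_new/S_old = (A_new/A_old)^z = 0.28^0.2996 = exp(0.2996 × -1.2730) = 0.6829
Fraction lost = 1 − 0.6829 = 0.3171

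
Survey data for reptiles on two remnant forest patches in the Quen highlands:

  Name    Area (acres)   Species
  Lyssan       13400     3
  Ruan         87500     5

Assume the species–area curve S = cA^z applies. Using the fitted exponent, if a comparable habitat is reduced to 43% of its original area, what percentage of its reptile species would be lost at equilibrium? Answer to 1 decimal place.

z = ln(5/3) / ln(87500/13400) = 0.5108 / 1.8764 = 0.2722
S_new/S_old = (A_new/A_old)^z = 0.43^0.2722 = exp(0.2722 × -0.8440) = 0.7947
Fraction lost = 1 − 0.7947 = 0.2053

20.5%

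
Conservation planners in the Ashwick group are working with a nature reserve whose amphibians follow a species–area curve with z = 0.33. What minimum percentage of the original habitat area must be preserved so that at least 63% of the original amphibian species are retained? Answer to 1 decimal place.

Need (A_new/A_old)^0.33 = 0.63, so A_new/A_old = 0.63^(1/0.33) = 0.63^3.03
ln(A_new/A_old) = ln 0.63 / 0.33 = -0.4620 / 0.33 = -1.4001
A_new/A_old = e^-1.4001 ≈ 0.2466

24.7%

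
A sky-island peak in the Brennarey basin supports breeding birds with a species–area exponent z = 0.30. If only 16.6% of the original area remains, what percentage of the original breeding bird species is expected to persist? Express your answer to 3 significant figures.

58.3%

S_new/S_old = (A_new/A_old)^z = 0.166^0.3
= exp(0.3 × ln 0.166) = exp(0.3 × -1.7958) = exp(-0.5387) ≈ 0.5835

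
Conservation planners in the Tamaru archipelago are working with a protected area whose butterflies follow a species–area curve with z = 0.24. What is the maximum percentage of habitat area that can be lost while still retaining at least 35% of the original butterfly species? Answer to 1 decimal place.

98.7%

Need (A_new/A_old)^0.24 = 0.35, so A_new/A_old = 0.35^(1/0.24) = 0.35^4.167
ln(A_new/A_old) = ln 0.35 / 0.24 = -1.0498 / 0.24 = -4.3743
A_new/A_old = e^-4.3743 ≈ 0.0126
Fraction that can be lost = 1 − 0.0126 = 0.9874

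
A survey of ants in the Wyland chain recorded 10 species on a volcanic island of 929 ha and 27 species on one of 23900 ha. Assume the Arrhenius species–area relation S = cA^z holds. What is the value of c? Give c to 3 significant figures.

1.24

z = ln(S₂/S₁) / ln(A₂/A₁) = ln(27/10) / ln(23900/929) = 0.9933 / 3.2475 = 0.3058
c = S₁ / A₁^z = 10 / 929^0.3058 = 10 / 8.087 = 1.237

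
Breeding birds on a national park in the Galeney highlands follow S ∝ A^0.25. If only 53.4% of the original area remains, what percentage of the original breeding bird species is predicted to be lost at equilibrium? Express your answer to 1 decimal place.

S_new/S_old = (A_new/A_old)^z = 0.534^0.25
= exp(0.25 × ln 0.534) = exp(0.25 × -0.6274) = exp(-0.1568) ≈ 0.8548
Fraction lost = 1 − 0.8548 = 0.1452

14.5%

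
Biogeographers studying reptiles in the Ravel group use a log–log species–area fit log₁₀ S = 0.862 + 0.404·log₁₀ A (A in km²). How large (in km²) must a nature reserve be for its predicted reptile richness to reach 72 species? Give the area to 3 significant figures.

72 = 7.278 × A^0.404  ⇒  A^0.404 = 72/7.278 = 9.893
ln A = ln(9.893) / 0.404 = 2.2918 / 0.404 = 5.6729
A = e^5.6729 ≈ 290.9 km²

291 km²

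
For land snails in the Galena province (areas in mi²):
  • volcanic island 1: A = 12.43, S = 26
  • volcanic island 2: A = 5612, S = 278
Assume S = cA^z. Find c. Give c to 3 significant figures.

z = ln(S₂/S₁) / ln(A₂/A₁) = ln(278/26) / ln(5612/12.43) = 2.3695 / 6.1125 = 0.3876
c = S₁ / A₁^z = 26 / 12.43^0.3876 = 26 / 2.656 = 9.788

9.79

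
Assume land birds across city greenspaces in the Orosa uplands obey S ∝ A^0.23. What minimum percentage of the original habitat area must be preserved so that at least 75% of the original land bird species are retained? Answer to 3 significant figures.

Need (A_new/A_old)^0.23 = 0.75, so A_new/A_old = 0.75^(1/0.23) = 0.75^4.348
ln(A_new/A_old) = ln 0.75 / 0.23 = -0.2877 / 0.23 = -1.2508
A_new/A_old = e^-1.2508 ≈ 0.2863

28.6%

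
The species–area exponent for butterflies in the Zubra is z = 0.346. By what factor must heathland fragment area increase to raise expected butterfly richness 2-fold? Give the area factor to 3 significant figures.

(A₂/A₁)^0.346 = 2, so A₂/A₁ = 2^(1/0.346) = 2^2.89
ln(A₂/A₁) = ln 2 / 0.346 = 0.6931 / 0.346 = 2.0033
A₂/A₁ = e^2.0033 ≈ 7.414

7.41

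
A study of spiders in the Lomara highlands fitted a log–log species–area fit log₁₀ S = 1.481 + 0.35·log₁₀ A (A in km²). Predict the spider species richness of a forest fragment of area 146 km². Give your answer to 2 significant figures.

170

S = 30.27 × 146^0.35
ln S = ln 30.27 + 0.35 × ln 146 = 3.4101 + 0.35 × 4.9836 = 5.1544
S = e^5.1544 ≈ 173.2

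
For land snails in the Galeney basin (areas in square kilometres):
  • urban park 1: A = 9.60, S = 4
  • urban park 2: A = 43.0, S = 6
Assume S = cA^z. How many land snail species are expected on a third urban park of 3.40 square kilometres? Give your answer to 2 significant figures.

z = ln(6/4) / ln(43/9.6) = 0.4055 / 1.4994 = 0.2704
c = 4 / 9.6^0.2704 = 4 / 1.843 = 2.17
S₃ = 2.17 × 3.4^0.2704 = 2.17 × 1.392 ≈ 3.021

3.0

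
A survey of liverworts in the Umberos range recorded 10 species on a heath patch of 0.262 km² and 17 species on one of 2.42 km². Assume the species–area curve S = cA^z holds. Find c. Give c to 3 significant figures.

z = ln(S₂/S₁) / ln(A₂/A₁) = ln(17/10) / ln(2.42/0.262) = 0.5306 / 2.2232 = 0.2387
c = S₁ / A₁^z = 10 / 0.262^0.2387 = 10 / 0.7264 = 13.77

13.8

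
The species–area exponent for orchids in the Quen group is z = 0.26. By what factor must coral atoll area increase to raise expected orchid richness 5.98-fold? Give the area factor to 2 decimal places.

(A₂/A₁)^0.26 = 5.98, so A₂/A₁ = 5.98^(1/0.26) = 5.98^3.846
ln(A₂/A₁) = ln 5.98 / 0.26 = 1.7884 / 0.26 = 6.8785
A₂/A₁ = e^6.8785 ≈ 971.2

971.21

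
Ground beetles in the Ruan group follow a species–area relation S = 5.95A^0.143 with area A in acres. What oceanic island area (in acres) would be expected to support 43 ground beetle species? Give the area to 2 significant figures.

1000000 acres

43 = 5.95 × A^0.143  ⇒  A^0.143 = 43/5.95 = 7.227
ln A = ln(7.227) / 0.143 = 1.9778 / 0.143 = 13.8308
A = e^13.8308 ≈ 1015439 acres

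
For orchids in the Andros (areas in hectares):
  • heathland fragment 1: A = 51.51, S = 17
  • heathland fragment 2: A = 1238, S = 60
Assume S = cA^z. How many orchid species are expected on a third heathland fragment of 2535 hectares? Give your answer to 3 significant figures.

z = ln(60/17) / ln(1238/51.51) = 1.2611 / 3.1795 = 0.3966
c = 17 / 51.51^0.3966 = 17 / 4.775 = 3.56
S₃ = 3.56 × 2535^0.3966 = 3.56 × 22.4 ≈ 79.73

79.7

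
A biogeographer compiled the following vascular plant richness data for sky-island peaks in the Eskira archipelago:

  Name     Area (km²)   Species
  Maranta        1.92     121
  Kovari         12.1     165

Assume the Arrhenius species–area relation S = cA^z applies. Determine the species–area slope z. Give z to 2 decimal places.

0.17

Taking logs: ln S = ln c + z ln A, so z = (ln S₂ − ln S₁)/(ln A₂ − ln A₁).
z = ln(165/121) / ln(12.1/1.92) = ln(1.364) / ln(6.302) = 0.3102 / 1.8409 = 0.1685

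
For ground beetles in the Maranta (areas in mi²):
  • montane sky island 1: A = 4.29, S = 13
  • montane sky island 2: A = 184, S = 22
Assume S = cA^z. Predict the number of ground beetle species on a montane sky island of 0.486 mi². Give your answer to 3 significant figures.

9.58

z = ln(22/13) / ln(184/4.29) = 0.5261 / 3.7586 = 0.1400
c = 13 / 4.29^0.1400 = 13 / 1.226 = 10.6
S₃ = 10.6 × 0.486^0.1400 = 10.6 × 0.9039 ≈ 9.584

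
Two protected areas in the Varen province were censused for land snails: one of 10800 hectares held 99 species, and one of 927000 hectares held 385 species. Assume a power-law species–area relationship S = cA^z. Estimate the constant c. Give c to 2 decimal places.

z = ln(S₂/S₁) / ln(A₂/A₁) = ln(385/99) / ln(927000/10800) = 1.3581 / 4.4524 = 0.3050
c = S₁ / A₁^z = 99 / 10800^0.3050 = 99 / 16.99 = 5.825

5.83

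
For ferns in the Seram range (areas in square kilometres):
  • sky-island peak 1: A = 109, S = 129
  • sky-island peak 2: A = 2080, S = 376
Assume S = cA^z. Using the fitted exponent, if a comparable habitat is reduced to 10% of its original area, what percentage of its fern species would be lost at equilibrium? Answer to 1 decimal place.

z = ln(376/129) / ln(2080/109) = 1.0698 / 2.9488 = 0.3628
S_new/S_old = (A_new/A_old)^z = 0.1^0.3628 = exp(0.3628 × -2.3026) = 0.4337
Fraction lost = 1 − 0.4337 = 0.5663

56.6%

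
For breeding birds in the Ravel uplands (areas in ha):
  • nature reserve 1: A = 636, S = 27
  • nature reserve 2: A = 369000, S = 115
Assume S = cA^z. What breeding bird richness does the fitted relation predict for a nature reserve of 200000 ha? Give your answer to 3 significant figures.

100

z = ln(115/27) / ln(369000/636) = 1.4491 / 6.3634 = 0.2277
c = 27 / 636^0.2277 = 27 / 4.349 = 6.208
S₃ = 6.208 × 200000^0.2277 = 6.208 × 16.11 ≈ 100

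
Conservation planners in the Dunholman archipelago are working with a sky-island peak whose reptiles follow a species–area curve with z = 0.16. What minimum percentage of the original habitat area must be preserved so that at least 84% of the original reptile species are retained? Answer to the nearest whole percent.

Need (A_new/A_old)^0.16 = 0.84, so A_new/A_old = 0.84^(1/0.16) = 0.84^6.25
ln(A_new/A_old) = ln 0.84 / 0.16 = -0.1744 / 0.16 = -1.0897
A_new/A_old = e^-1.0897 ≈ 0.3363

34%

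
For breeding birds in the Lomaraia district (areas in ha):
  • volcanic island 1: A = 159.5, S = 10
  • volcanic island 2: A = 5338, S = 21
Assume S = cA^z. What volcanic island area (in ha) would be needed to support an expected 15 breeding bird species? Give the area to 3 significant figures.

1090 ha

z = ln(21/10) / ln(5338/159.5) = 0.7419 / 3.5106 = 0.2113
c = 10 / 159.5^0.2113 = 10 / 2.921 = 3.423
A = (15/3.423)^(1/0.2113) ⇒ ln A = ln(4.382)/0.2113 = 6.9905
A = e^6.9905 ≈ 1086 ha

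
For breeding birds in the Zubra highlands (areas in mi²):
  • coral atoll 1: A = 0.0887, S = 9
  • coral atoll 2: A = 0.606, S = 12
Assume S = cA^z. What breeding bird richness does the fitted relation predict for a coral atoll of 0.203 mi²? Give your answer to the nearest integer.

10

z = ln(12/9) / ln(0.606/0.0887) = 0.2877 / 1.9216 = 0.1497
c = 9 / 0.0887^0.1497 = 9 / 0.6958 = 12.93
S₃ = 12.93 × 0.203^0.1497 = 12.93 × 0.7876 ≈ 10.19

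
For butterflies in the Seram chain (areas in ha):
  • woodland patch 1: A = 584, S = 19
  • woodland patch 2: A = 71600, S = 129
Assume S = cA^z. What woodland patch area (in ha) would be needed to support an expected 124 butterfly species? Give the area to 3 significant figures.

z = ln(129/19) / ln(71600/584) = 1.9154 / 4.8089 = 0.3983
c = 19 / 584^0.3983 = 19 / 12.64 = 1.503
A = (124/1.503)^(1/0.3983) ⇒ ln A = ln(82.51)/0.3983 = 11.0796
A = e^11.0796 ≈ 64835 ha

64800 ha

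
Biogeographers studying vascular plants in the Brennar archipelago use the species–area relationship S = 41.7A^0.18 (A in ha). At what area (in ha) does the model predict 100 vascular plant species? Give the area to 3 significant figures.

129 ha

100 = 41.7 × A^0.18  ⇒  A^0.18 = 100/41.7 = 2.398
ln A = ln(2.398) / 0.18 = 0.8747 / 0.18 = 4.8593
A = e^4.8593 ≈ 128.9 ha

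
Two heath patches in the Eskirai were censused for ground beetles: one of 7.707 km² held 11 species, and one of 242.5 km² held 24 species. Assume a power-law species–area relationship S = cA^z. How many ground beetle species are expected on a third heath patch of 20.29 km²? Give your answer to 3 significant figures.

13.7

z = ln(24/11) / ln(242.5/7.707) = 0.7802 / 3.4489 = 0.2262
c = 11 / 7.707^0.2262 = 11 / 1.587 = 6.931
S₃ = 6.931 × 20.29^0.2262 = 6.931 × 1.976 ≈ 13.69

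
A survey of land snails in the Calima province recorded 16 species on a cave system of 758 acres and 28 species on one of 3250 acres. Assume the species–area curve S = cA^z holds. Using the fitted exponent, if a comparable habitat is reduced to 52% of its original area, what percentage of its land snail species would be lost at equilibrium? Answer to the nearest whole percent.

z = ln(28/16) / ln(3250/758) = 0.5596 / 1.4557 = 0.3844
S_new/S_old = (A_new/A_old)^z = 0.52^0.3844 = exp(0.3844 × -0.6539) = 0.7777
Fraction lost = 1 − 0.7777 = 0.2223

22%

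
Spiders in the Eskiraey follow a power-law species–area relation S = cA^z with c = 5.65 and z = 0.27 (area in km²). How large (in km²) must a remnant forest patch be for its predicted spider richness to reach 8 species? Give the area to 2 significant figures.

3.6 km²

8 = 5.65 × A^0.27  ⇒  A^0.27 = 8/5.65 = 1.416
ln A = ln(1.416) / 0.27 = 0.3478 / 0.27 = 1.2881
A = e^1.2881 ≈ 3.626 km²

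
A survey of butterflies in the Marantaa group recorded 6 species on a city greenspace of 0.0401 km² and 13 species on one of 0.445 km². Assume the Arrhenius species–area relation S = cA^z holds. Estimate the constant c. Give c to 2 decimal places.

16.86

z = ln(S₂/S₁) / ln(A₂/A₁) = ln(13/6) / ln(0.445/0.0401) = 0.7732 / 2.4067 = 0.3213
c = S₁ / A₁^z = 6 / 0.0401^0.3213 = 6 / 0.3558 = 16.86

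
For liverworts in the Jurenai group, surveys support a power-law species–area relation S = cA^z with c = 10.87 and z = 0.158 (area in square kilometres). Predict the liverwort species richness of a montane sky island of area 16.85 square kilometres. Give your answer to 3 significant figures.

17.0

S = 10.87 × 16.85^0.158
ln S = ln 10.87 + 0.158 × ln 16.85 = 2.3860 + 0.158 × 2.8244 = 2.8323
S = e^2.8323 ≈ 16.98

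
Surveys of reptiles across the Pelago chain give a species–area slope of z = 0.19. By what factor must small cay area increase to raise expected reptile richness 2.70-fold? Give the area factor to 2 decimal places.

(A₂/A₁)^0.19 = 2.7, so A₂/A₁ = 2.7^(1/0.19) = 2.7^5.263
ln(A₂/A₁) = ln 2.7 / 0.19 = 0.9933 / 0.19 = 5.2276
A₂/A₁ = e^5.2276 ≈ 186.4

186.35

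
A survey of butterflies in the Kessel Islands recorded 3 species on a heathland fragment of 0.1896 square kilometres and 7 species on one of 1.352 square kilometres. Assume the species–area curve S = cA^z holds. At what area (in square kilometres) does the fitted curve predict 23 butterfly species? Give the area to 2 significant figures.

z = ln(7/3) / ln(1.352/0.1896) = 0.8473 / 1.9644 = 0.4313
c = 3 / 0.1896^0.4313 = 3 / 0.4881 = 6.146
A = (23/6.146)^(1/0.4313) ⇒ ln A = ln(3.742)/0.4313 = 3.0596
A = e^3.0596 ≈ 21.32 square kilometres

21 square kilometres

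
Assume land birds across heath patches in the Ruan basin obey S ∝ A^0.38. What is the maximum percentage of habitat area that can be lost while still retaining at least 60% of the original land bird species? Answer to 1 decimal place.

Need (A_new/A_old)^0.38 = 0.6, so A_new/A_old = 0.6^(1/0.38) = 0.6^2.632
ln(A_new/A_old) = ln 0.6 / 0.38 = -0.5108 / 0.38 = -1.3443
A_new/A_old = e^-1.3443 ≈ 0.2607
Fraction that can be lost = 1 − 0.2607 = 0.7393

73.9%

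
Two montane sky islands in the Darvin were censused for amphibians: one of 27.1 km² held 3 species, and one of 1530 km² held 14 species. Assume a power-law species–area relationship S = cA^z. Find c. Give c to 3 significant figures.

z = ln(S₂/S₁) / ln(A₂/A₁) = ln(14/3) / ln(1530/27.1) = 1.5404 / 4.0335 = 0.3819
c = S₁ / A₁^z = 3 / 27.1^0.3819 = 3 / 3.526 = 0.8508

0.851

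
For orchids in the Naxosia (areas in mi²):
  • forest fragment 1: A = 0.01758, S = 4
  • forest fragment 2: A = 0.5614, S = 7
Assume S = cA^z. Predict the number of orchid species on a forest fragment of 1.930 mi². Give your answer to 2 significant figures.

8.5

z = ln(7/4) / ln(0.5614/0.01758) = 0.5596 / 3.4637 = 0.1616
c = 4 / 0.01758^0.1616 = 4 / 0.5205 = 7.684
S₃ = 7.684 × 1.93^0.1616 = 7.684 × 1.112 ≈ 8.546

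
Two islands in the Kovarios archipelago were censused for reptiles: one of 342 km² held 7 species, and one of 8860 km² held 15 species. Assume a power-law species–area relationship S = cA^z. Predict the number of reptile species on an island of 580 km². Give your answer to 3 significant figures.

7.92

z = ln(15/7) / ln(8860/342) = 0.7621 / 3.2545 = 0.2342
c = 7 / 342^0.2342 = 7 / 3.921 = 1.785
S₃ = 1.785 × 580^0.2342 = 1.785 × 4.438 ≈ 7.922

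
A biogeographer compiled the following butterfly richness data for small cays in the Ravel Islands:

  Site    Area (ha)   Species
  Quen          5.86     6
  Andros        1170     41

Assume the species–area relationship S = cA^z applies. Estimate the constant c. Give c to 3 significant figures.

z = ln(S₂/S₁) / ln(A₂/A₁) = ln(41/6) / ln(1170/5.86) = 1.9218 / 5.2966 = 0.3628
c = S₁ / A₁^z = 6 / 5.86^0.3628 = 6 / 1.899 = 3.159

3.16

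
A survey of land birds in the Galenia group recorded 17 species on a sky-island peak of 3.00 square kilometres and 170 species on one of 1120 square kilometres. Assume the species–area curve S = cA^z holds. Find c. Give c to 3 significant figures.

11.1

z = ln(S₂/S₁) / ln(A₂/A₁) = ln(170/17) / ln(1120/3) = 2.3026 / 5.9225 = 0.3888
c = S₁ / A₁^z = 17 / 3^0.3888 = 17 / 1.533 = 11.09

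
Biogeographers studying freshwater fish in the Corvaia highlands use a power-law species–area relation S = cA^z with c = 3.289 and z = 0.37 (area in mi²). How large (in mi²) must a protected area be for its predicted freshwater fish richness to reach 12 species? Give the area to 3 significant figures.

33.1 mi²

12 = 3.289 × A^0.37  ⇒  A^0.37 = 12/3.289 = 3.649
ln A = ln(3.649) / 0.37 = 1.2943 / 0.37 = 3.4982
A = e^3.4982 ≈ 33.05 mi²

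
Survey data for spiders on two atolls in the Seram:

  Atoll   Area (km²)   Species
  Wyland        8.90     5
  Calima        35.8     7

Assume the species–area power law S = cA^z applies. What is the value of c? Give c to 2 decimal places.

2.95

z = ln(S₂/S₁) / ln(A₂/A₁) = ln(7/5) / ln(35.8/8.9) = 0.3365 / 1.3919 = 0.2417
c = S₁ / A₁^z = 5 / 8.9^0.2417 = 5 / 1.696 = 2.948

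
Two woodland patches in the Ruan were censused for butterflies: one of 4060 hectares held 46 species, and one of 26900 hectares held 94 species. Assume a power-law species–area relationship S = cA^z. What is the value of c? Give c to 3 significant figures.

z = ln(S₂/S₁) / ln(A₂/A₁) = ln(94/46) / ln(26900/4060) = 0.7147 / 1.8909 = 0.3779
c = S₁ / A₁^z = 46 / 4060^0.3779 = 46 / 23.11 = 1.991

1.99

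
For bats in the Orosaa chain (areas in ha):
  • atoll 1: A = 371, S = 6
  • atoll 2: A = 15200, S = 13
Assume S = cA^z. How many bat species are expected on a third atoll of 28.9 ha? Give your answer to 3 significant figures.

z = ln(13/6) / ln(15200/371) = 0.7732 / 3.7128 = 0.2082
c = 6 / 371^0.2082 = 6 / 3.428 = 1.75
S₃ = 1.75 × 28.9^0.2082 = 1.75 × 2.015 ≈ 3.526

3.53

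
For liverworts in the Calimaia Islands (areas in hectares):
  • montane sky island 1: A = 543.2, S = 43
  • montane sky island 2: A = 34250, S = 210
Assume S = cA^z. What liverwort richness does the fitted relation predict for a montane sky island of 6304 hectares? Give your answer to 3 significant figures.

z = ln(210/43) / ln(34250/543.2) = 1.5859 / 4.1440 = 0.3827
c = 43 / 543.2^0.3827 = 43 / 11.13 = 3.862
S₃ = 3.862 × 6304^0.3827 = 3.862 × 28.45 ≈ 109.9

110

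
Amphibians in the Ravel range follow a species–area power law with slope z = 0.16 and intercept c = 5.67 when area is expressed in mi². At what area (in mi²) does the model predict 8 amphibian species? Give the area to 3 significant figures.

8.60 mi²

8 = 5.67 × A^0.16  ⇒  A^0.16 = 8/5.67 = 1.411
ln A = ln(1.411) / 0.16 = 0.3443 / 0.16 = 2.1516
A = e^2.1516 ≈ 8.598 mi²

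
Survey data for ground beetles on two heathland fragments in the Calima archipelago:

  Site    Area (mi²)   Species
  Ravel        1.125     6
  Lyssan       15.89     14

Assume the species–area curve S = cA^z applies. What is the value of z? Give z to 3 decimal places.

0.320

Taking logs: ln S = ln c + z ln A, so z = (ln S₂ − ln S₁)/(ln A₂ − ln A₁).
z = ln(14/6) / ln(15.89/1.125) = ln(2.333) / ln(14.12) = 0.8473 / 2.6479 = 0.3200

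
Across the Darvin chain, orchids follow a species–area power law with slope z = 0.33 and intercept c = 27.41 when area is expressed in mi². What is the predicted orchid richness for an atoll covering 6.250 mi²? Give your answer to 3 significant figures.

S = 27.41 × 6.25^0.33 = 27.41 × 1.831 ≈ 50.18

50.2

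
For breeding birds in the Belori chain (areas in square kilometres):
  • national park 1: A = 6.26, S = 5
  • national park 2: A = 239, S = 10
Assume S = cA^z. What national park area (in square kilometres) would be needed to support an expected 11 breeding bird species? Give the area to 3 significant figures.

z = ln(10/5) / ln(239/6.26) = 0.6931 / 3.6423 = 0.1903
c = 5 / 6.26^0.1903 = 5 / 1.418 = 3.527
A = (11/3.527)^(1/0.1903) ⇒ ln A = ln(3.119)/0.1903 = 5.9773
A = e^5.9773 ≈ 394.4 square kilometres

394 square kilometres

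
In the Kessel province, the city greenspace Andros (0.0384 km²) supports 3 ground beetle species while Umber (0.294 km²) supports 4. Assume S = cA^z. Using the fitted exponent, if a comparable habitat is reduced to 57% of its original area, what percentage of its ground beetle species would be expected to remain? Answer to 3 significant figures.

92.4%

z = ln(4/3) / ln(0.294/0.0384) = 0.2877 / 2.0355 = 0.1413
S_new/S_old = (A_new/A_old)^z = 0.57^0.1413 = exp(0.1413 × -0.5621) = 0.9236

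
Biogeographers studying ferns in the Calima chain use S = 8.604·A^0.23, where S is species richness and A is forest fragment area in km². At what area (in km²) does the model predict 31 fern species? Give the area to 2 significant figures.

31 = 8.604 × A^0.23  ⇒  A^0.23 = 31/8.604 = 3.603
ln A = ln(3.603) / 0.23 = 1.2818 / 0.23 = 5.5729
A = e^5.5729 ≈ 263.2 km²

260 km²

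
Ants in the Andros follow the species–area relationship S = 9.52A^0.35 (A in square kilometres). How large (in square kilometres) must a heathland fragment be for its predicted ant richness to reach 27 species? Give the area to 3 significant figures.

27 = 9.52 × A^0.35  ⇒  A^0.35 = 27/9.52 = 2.836
ln A = ln(2.836) / 0.35 = 1.0424 / 0.35 = 2.9784
A = e^2.9784 ≈ 19.66 square kilometres

19.7 square kilometres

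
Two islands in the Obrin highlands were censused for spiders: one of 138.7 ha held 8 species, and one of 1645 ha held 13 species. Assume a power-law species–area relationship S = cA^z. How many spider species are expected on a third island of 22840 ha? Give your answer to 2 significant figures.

22

z = ln(13/8) / ln(1645/138.7) = 0.4855 / 2.4732 = 0.1963
c = 8 / 138.7^0.1963 = 8 / 2.633 = 3.038
S₃ = 3.038 × 22840^0.1963 = 3.038 × 7.172 ≈ 21.79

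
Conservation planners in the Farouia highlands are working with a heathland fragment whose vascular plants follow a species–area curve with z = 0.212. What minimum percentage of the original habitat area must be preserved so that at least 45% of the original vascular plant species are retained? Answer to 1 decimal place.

2.3%

Need (A_new/A_old)^0.212 = 0.45, so A_new/A_old = 0.45^(1/0.212) = 0.45^4.717
ln(A_new/A_old) = ln 0.45 / 0.212 = -0.7985 / 0.212 = -3.7665
A_new/A_old = e^-3.7665 ≈ 0.02313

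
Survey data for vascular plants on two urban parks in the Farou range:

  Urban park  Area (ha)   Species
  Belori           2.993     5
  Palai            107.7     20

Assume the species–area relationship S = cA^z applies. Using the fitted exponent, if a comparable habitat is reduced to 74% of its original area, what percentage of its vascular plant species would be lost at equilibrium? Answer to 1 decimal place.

11.0%

z = ln(20/5) / ln(107.7/2.993) = 1.3863 / 3.5831 = 0.3869
S_new/S_old = (A_new/A_old)^z = 0.74^0.3869 = exp(0.3869 × -0.3011) = 0.89
Fraction lost = 1 − 0.89 = 0.11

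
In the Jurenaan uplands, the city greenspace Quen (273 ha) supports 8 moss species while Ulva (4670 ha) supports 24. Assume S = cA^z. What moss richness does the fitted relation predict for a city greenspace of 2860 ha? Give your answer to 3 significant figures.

z = ln(24/8) / ln(4670/273) = 1.0986 / 2.8394 = 0.3869
c = 8 / 273^0.3869 = 8 / 8.762 = 0.9131
S₃ = 0.9131 × 2860^0.3869 = 0.9131 × 21.74 ≈ 19.85

19.9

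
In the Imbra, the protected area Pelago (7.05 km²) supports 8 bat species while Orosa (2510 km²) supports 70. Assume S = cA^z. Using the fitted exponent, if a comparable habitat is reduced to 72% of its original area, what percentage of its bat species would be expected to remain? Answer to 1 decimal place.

z = ln(70/8) / ln(2510/7.05) = 2.1691 / 5.8750 = 0.3692
S_new/S_old = (A_new/A_old)^z = 0.72^0.3692 = exp(0.3692 × -0.3285) = 0.8858

88.6%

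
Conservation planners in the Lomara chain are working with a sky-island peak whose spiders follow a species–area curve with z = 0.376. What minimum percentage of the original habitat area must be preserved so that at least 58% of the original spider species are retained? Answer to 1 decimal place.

23.5%

Need (A_new/A_old)^0.376 = 0.58, so A_new/A_old = 0.58^(1/0.376) = 0.58^2.66
ln(A_new/A_old) = ln 0.58 / 0.376 = -0.5447 / 0.376 = -1.4487
A_new/A_old = e^-1.4487 ≈ 0.2349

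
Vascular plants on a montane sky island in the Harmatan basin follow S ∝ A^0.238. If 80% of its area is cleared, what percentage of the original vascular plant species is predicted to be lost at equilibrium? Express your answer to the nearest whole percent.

32%

S_new/S_old = (A_new/A_old)^z = 0.2^0.238
= exp(0.238 × ln 0.2) = exp(0.238 × -1.6094) = exp(-0.3830) ≈ 0.6818
Fraction lost = 1 − 0.6818 = 0.3182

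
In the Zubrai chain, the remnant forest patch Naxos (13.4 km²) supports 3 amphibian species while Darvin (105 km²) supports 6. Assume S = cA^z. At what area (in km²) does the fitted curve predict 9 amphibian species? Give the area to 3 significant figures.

z = ln(6/3) / ln(105/13.4) = 0.6931 / 2.0587 = 0.3367
c = 3 / 13.4^0.3367 = 3 / 2.396 = 1.252
A = (9/1.252)^(1/0.3367) ⇒ ln A = ln(7.188)/0.3367 = 5.8582
A = e^5.8582 ≈ 350.1 km²

350 km²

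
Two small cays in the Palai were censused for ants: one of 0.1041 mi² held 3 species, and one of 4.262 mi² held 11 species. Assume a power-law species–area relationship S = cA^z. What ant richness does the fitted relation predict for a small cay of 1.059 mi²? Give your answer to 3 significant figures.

z = ln(11/3) / ln(4.262/0.1041) = 1.2993 / 3.7121 = 0.3500
c = 3 / 0.1041^0.3500 = 3 / 0.453 = 6.623
S₃ = 6.623 × 1.059^0.3500 = 6.623 × 1.02 ≈ 6.757

6.76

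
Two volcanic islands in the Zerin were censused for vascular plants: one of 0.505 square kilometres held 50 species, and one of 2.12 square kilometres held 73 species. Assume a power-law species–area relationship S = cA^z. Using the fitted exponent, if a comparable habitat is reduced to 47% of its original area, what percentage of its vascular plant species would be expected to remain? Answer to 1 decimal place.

z = ln(73/50) / ln(2.12/0.505) = 0.3784 / 1.4346 = 0.2638
S_new/S_old = (A_new/A_old)^z = 0.47^0.2638 = exp(0.2638 × -0.7550) = 0.8194

81.9%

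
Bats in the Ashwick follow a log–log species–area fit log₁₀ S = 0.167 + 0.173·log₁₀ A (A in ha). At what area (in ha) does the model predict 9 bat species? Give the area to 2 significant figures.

9 = 1.469 × A^0.173  ⇒  A^0.173 = 9/1.469 = 6.127
ln A = ln(6.127) / 0.173 = 1.8127 / 0.173 = 10.4780
A = e^10.4780 ≈ 35525 ha

36000 ha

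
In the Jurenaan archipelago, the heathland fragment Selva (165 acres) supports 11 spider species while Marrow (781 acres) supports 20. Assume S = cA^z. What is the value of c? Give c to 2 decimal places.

1.54

z = ln(S₂/S₁) / ln(A₂/A₁) = ln(20/11) / ln(781/165) = 0.5978 / 1.5546 = 0.3846
c = S₁ / A₁^z = 11 / 165^0.3846 = 11 / 7.124 = 1.544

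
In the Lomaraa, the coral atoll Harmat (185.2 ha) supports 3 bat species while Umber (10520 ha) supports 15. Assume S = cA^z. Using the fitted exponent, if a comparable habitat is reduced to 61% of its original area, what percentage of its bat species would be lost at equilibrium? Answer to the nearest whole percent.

18%

z = ln(15/3) / ln(10520/185.2) = 1.6094 / 4.0396 = 0.3984
S_new/S_old = (A_new/A_old)^z = 0.61^0.3984 = exp(0.3984 × -0.4943) = 0.8212
Fraction lost = 1 − 0.8212 = 0.1788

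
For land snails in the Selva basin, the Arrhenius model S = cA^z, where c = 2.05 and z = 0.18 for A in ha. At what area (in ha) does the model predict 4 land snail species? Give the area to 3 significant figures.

4 = 2.05 × A^0.18  ⇒  A^0.18 = 4/2.05 = 1.951
ln A = ln(1.951) / 0.18 = 0.6685 / 0.18 = 3.7136
A = e^3.7136 ≈ 41 ha

41.0 ha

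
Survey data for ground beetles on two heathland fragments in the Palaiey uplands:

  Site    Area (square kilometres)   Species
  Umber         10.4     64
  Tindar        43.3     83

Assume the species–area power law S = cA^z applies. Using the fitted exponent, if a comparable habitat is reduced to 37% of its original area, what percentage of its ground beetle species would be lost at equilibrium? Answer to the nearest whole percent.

17%

z = ln(83/64) / ln(43.3/10.4) = 0.2600 / 1.4263 = 0.1823
S_new/S_old = (A_new/A_old)^z = 0.37^0.1823 = exp(0.1823 × -0.9943) = 0.8343
Fraction lost = 1 − 0.8343 = 0.1657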